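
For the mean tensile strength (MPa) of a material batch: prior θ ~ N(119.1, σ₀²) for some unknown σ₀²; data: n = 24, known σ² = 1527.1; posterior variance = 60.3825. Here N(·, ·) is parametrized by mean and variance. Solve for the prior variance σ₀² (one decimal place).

Posterior precision equals prior precision plus data precision: 1/σ_n² = 1/σ₀² + n/σ².
So 1/σ₀² = 1/60.3825 − 24/1527.1 = 0.016561 − 0.015716 = 0.000845.
Hence σ₀² = 1/0.000845 ≈ 1183.4.

σ₀² = 1183.4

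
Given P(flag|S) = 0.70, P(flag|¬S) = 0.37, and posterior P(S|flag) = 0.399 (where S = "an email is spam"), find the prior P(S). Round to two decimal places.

P(S) = 0.26

Bayes' rule in odds form gives O(S|E) = O(S)·[P(E|S)/P(E|¬S)], hence O(S) = O(S|E)/LR.
Posterior odds = 0.399/(1−0.399) = 0.6639. LR = 0.70/0.37 = 1.8919.
Prior odds = 0.6639/1.8919 = 0.3509, so P(S) = 0.3509/(1+0.3509) ≈ 0.26.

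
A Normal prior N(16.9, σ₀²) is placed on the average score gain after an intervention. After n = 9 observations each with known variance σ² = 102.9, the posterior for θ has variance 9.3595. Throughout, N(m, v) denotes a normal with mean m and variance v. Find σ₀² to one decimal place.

Posterior precision equals prior precision plus data precision: 1/σ_n² = 1/σ₀² + n/σ².
So 1/σ₀² = 1/9.3595 − 9/102.9 = 0.106843 − 0.087464 = 0.019379.
Hence σ₀² = 1/0.019379 ≈ 51.6.

σ₀² = 51.6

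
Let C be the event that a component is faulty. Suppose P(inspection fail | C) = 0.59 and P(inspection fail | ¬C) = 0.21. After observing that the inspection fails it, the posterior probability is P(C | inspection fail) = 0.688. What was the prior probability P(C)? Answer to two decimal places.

In odds form, posterior odds = prior odds × likelihood ratio, so prior odds = posterior odds ÷ LR.
Posterior odds = 0.688/(1−0.688) = 2.2051. LR = 0.59/0.21 = 2.8095.
Prior odds = 2.2051/2.8095 = 0.7849, so P(C) = 0.7849/(1+0.7849) ≈ 0.44.

P(C) = 0.44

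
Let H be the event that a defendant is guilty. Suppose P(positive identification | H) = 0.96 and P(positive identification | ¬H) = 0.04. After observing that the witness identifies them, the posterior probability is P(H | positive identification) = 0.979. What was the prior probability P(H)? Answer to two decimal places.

Bayes' rule in odds form gives O(H|E) = O(H)·[P(E|H)/P(E|¬H)], hence O(H) = O(H|E)/LR.
Posterior odds = 0.979/(1−0.979) = 46.6190. LR = 0.96/0.04 = 24.0000.
Prior odds = 46.6190/24.0000 = 1.9425, so P(H) = 1.9425/(1+1.9425) ≈ 0.66.

P(H) = 0.66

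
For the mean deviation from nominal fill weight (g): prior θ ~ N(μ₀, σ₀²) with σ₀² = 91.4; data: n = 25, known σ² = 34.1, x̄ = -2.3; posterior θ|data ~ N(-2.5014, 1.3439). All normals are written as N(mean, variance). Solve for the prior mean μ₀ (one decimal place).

With known observation variance, the Normal–Normal posterior has precision τ_n = τ₀ + n/σ² and mean μ_n = (τ₀μ₀ + (n/σ²)x̄)/τ_n.
Here τ₀ = 1/91.4 = 0.010941 and τ_data = 25/34.1 = 0.733138, so τ_n = 0.744079.
Rearranging for μ₀: μ₀ = (μ_n·τ_n − τ_data·x̄)/τ₀ = (-2.5014·0.744079 − 0.733138·-2.3) / 0.010941 = -0.175022/0.010941 ≈ -16.0.

μ₀ = -16.0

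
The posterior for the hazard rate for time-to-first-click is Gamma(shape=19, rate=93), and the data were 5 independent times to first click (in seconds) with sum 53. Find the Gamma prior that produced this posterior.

Gamma–exponential conjugacy: posterior shape = α + n, posterior rate = β + Σtᵢ.
So α = 19 − 5 = 14 and β = 93 − 53 = 40.

Gamma(shape=14, rate=40)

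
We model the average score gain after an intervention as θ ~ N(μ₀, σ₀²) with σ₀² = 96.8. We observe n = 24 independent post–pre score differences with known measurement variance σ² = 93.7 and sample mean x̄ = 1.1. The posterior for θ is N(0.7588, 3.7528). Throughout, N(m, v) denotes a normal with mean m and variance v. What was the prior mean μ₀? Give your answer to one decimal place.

With known observation variance, the Normal–Normal posterior has precision τ_n = τ₀ + n/σ² and mean μ_n = (τ₀μ₀ + (n/σ²)x̄)/τ_n.
Here τ₀ = 1/96.8 = 0.010331 and τ_data = 24/93.7 = 0.256137, so τ_n = 0.266468.
Rearranging for μ₀: μ₀ = (μ_n·τ_n − τ_data·x̄)/τ₀ = (0.7588·0.266468 − 0.256137·1.1) / 0.010331 = -0.079555/0.010331 ≈ -7.7.

μ₀ = -7.7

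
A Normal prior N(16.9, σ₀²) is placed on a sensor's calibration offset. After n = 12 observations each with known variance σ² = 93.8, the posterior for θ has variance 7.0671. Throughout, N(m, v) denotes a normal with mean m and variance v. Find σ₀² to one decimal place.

For the Normal–Normal model with known σ², precisions add: τ_n = τ₀ + n/σ².
So 1/σ₀² = 1/7.0671 − 12/93.8 = 0.141501 − 0.127932 = 0.013569.
Hence σ₀² = 1/0.013569 ≈ 73.7.

σ₀² = 73.7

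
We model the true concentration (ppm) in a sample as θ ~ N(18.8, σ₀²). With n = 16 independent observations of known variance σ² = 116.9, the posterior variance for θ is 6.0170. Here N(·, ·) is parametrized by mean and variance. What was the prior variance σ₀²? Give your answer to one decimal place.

For the Normal–Normal model with known σ², precisions add: τ_n = τ₀ + n/σ².
So 1/σ₀² = 1/6.0170 − 16/116.9 = 0.166196 − 0.136869 = 0.029327.
Hence σ₀² = 1/0.029327 ≈ 34.1.

σ₀² = 34.1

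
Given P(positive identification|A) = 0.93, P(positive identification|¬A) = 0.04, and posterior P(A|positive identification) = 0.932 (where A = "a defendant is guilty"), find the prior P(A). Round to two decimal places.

P(A) = 0.37

Bayes' rule in odds form gives O(A|E) = O(A)·[P(E|A)/P(E|¬A)], hence O(A) = O(A|E)/LR.
Posterior odds = 0.932/(1−0.932) = 13.7059. LR = 0.93/0.04 = 23.2500.
Prior odds = 13.7059/23.2500 = 0.5895, so P(A) = 0.5895/(1+0.5895) ≈ 0.37.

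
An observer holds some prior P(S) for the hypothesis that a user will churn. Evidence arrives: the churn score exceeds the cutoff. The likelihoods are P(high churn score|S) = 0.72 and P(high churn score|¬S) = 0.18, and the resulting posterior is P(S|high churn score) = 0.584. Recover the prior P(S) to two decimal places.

In odds form, posterior odds = prior odds × likelihood ratio, so prior odds = posterior odds ÷ LR.
Posterior odds = 0.584/(1−0.584) = 1.4038. LR = 0.72/0.18 = 4.0000.
Prior odds = 1.4038/4.0000 = 0.3509, so P(S) = 0.3509/(1+0.3509) ≈ 0.26.

P(S) = 0.26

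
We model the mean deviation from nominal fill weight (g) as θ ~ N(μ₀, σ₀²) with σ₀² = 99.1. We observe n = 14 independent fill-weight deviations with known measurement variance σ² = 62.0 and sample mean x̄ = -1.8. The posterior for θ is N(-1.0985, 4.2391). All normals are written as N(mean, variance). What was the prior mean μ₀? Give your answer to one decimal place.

With known observation variance, the Normal–Normal posterior has precision τ_n = τ₀ + n/σ² and mean μ_n = (τ₀μ₀ + (n/σ²)x̄)/τ_n.
Here τ₀ = 1/99.1 = 0.010091 and τ_data = 14/62.0 = 0.225806, so τ_n = 0.235897.
Rearranging for μ₀: μ₀ = (μ_n·τ_n − τ_data·x̄)/τ₀ = (-1.0985·0.235897 − 0.225806·-1.8) / 0.010091 = 0.147318/0.010091 ≈ 14.6.

μ₀ = 14.6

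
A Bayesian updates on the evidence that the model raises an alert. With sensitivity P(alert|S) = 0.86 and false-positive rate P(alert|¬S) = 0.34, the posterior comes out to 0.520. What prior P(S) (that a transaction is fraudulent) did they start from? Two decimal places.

Bayes' rule in odds form gives O(S|E) = O(S)·[P(E|S)/P(E|¬S)], hence O(S) = O(S|E)/LR.
Posterior odds = 0.520/(1−0.520) = 1.0833. LR = 0.86/0.34 = 2.5294.
Prior odds = 1.0833/2.5294 = 0.4283, so P(S) = 0.4283/(1+0.4283) ≈ 0.30.

P(S) = 0.30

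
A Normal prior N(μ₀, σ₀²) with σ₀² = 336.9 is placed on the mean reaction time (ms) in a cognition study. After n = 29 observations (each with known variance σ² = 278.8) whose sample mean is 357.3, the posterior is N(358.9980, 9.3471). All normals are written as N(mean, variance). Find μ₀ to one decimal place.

μ₀ = 418.5

With known observation variance, the Normal–Normal posterior has precision τ_n = τ₀ + n/σ² and mean μ_n = (τ₀μ₀ + (n/σ²)x̄)/τ_n.
Here τ₀ = 1/336.9 = 0.002968 and τ_data = 29/278.8 = 0.104017, so τ_n = 0.106985.
Rearranging for μ₀: μ₀ = (μ_n·τ_n − τ_data·x̄)/τ₀ = (358.9980·0.106985 − 0.104017·357.3) / 0.002968 = 1.242127/0.002968 ≈ 418.5.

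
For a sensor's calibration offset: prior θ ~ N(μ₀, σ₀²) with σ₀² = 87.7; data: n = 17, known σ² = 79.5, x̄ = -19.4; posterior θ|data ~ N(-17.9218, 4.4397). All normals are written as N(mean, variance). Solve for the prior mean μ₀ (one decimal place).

The posterior mean is a precision-weighted average: μ_n = (τ₀μ₀ + τ_data·x̄)/(τ₀+τ_data), with τ₀=1/σ₀² and τ_data=n/σ².
Here τ₀ = 1/87.7 = 0.011403 and τ_data = 17/79.5 = 0.213836, so τ_n = 0.225239.
Rearranging for μ₀: μ₀ = (μ_n·τ_n − τ_data·x̄)/τ₀ = (-17.9218·0.225239 − 0.213836·-19.4) / 0.011403 = 0.111730/0.011403 ≈ 9.8.

μ₀ = 9.8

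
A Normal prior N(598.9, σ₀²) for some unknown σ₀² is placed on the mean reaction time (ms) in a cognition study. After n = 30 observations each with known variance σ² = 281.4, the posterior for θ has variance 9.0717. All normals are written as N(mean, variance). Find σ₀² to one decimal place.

For the Normal–Normal model with known σ², precisions add: τ_n = τ₀ + n/σ².
So 1/σ₀² = 1/9.0717 − 30/281.4 = 0.110233 − 0.106610 = 0.003623.
Hence σ₀² = 1/0.003623 ≈ 276.0.

σ₀² = 276.0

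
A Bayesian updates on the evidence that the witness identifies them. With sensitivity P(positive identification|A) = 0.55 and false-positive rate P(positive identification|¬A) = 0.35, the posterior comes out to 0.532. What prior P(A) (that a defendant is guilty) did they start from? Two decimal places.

P(A) = 0.42

Bayes' rule in odds form gives O(A|E) = O(A)·[P(E|A)/P(E|¬A)], hence O(A) = O(A|E)/LR.
Posterior odds = 0.532/(1−0.532) = 1.1368. LR = 0.55/0.35 = 1.5714.
Prior odds = 1.1368/1.5714 = 0.7234, so P(A) = 0.7234/(1+0.7234) ≈ 0.42.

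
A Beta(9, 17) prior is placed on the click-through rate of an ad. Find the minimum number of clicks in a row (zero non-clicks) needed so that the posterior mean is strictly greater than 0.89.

k = 129

After k clicks and 0 non-clicks the posterior is Beta(9+k, 17), with mean (9+k)/(9+17+k).
Set (9+k)/(26+k) > 0.89 and solve: k > (0.89·26 − 9)/(1 − 0.89) = 128.545.
The smallest integer exceeding 128.545 is 129.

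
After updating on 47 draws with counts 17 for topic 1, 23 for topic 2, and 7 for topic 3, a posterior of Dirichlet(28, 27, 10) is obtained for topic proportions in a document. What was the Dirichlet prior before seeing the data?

For a Dirichlet(α) prior with multinomial counts c, the posterior is Dirichlet(α + c) componentwise.
Subtract each count from the matching posterior parameter: 28−17=11, 27−23=4, 10−7=3.

Dirichlet(11, 4, 3)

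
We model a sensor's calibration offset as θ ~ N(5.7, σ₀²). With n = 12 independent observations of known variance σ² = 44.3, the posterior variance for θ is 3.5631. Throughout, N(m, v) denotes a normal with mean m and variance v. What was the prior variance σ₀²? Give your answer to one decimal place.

σ₀² = 102.3

Posterior precision equals prior precision plus data precision: 1/σ_n² = 1/σ₀² + n/σ².
So 1/σ₀² = 1/3.5631 − 12/44.3 = 0.280654 − 0.270880 = 0.009774.
Hence σ₀² = 1/0.009774 ≈ 102.3.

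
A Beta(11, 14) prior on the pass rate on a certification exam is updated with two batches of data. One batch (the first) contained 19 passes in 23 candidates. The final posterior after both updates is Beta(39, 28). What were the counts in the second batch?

9 passes and 10 failures

Because Beta–binomial updating is additive in the counts, the combined data contributed (α_post−α_prior, β_post−β_prior) successes and failures.
Total across both batches: 39−11=28 passes, 28−14=14 failures.
Subtract the first batch: 28−19=9 passes and 14−4=10 failures.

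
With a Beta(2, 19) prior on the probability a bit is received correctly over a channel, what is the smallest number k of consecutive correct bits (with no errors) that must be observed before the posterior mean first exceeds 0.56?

k = 23

After k correct bits and 0 errors the posterior is Beta(2+k, 19), with mean (2+k)/(2+19+k).
Set (2+k)/(21+k) > 0.56 and solve: k > (0.56·21 − 2)/(1 − 0.56) = 22.182.
The smallest integer exceeding 22.182 is 23.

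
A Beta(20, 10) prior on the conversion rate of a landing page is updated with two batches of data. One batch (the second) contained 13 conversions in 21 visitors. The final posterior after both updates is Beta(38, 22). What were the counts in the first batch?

5 conversions and 4 bounces

Sequential conjugate updates are equivalent to a single update on the pooled data, so total successes = posterior α − prior α and total failures = posterior β − prior β.
Total across both batches: 38−20=18 conversions, 22−10=12 bounces.
Subtract the second batch: 18−13=5 conversions and 12−8=4 bounces.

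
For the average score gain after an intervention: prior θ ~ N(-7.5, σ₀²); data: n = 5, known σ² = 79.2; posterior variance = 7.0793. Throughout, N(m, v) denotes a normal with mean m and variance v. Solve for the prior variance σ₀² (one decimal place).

Posterior precision equals prior precision plus data precision: 1/σ_n² = 1/σ₀² + n/σ².
So 1/σ₀² = 1/7.0793 − 5/79.2 = 0.141257 − 0.063131 = 0.078126.
Hence σ₀² = 1/0.078126 ≈ 12.8.

σ₀² = 12.8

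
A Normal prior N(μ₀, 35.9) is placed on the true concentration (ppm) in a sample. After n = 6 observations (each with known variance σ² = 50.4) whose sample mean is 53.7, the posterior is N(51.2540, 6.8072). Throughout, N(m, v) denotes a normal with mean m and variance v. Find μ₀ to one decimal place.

μ₀ = 40.8

The posterior mean is a precision-weighted average: μ_n = (τ₀μ₀ + τ_data·x̄)/(τ₀+τ_data), with τ₀=1/σ₀² and τ_data=n/σ².
Here τ₀ = 1/35.9 = 0.027855 and τ_data = 6/50.4 = 0.119048, so τ_n = 0.146903.
Rearranging for μ₀: μ₀ = (μ_n·τ_n − τ_data·x̄)/τ₀ = (51.2540·0.146903 − 0.119048·53.7) / 0.027855 = 1.136489/0.027855 ≈ 40.8.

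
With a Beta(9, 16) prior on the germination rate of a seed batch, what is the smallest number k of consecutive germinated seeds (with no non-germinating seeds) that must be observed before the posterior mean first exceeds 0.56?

After k germinated seeds and 0 non-germinating seeds the posterior is Beta(9+k, 16), with mean (9+k)/(9+16+k).
Set (9+k)/(25+k) > 0.56 and solve: k > (0.56·25 − 9)/(1 − 0.56) = 11.364.
The smallest integer exceeding 11.364 is 12.

k = 12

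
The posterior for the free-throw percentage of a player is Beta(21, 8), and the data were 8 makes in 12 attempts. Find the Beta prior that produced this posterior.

Beta(13, 4)

Beta is conjugate to the binomial likelihood: posterior = Beta(α+s, β+f).
Subtract the data counts: 21−8=13, 8−4=4.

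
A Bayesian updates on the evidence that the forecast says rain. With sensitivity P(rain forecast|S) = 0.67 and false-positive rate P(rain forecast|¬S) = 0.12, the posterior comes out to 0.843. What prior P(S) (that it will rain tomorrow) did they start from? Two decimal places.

P(S) = 0.49

In odds form, posterior odds = prior odds × likelihood ratio, so prior odds = posterior odds ÷ LR.
Posterior odds = 0.843/(1−0.843) = 5.3694. LR = 0.67/0.12 = 5.5833.
Prior odds = 5.3694/5.5833 = 0.9617, so P(S) = 0.9617/(1+0.9617) ≈ 0.49.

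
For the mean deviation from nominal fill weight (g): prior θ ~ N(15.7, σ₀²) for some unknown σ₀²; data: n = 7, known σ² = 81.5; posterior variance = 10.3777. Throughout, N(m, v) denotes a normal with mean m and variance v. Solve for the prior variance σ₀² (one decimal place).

For the Normal–Normal model with known σ², precisions add: τ_n = τ₀ + n/σ².
So 1/σ₀² = 1/10.3777 − 7/81.5 = 0.096360 − 0.085890 = 0.010470.
Hence σ₀² = 1/0.010470 ≈ 95.5.

σ₀² = 95.5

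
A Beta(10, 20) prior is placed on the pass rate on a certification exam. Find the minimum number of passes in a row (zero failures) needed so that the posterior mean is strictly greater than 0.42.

k = 5

After k passes and 0 failures the posterior is Beta(10+k, 20), with mean (10+k)/(10+20+k).
Set (10+k)/(30+k) > 0.42 and solve: k > (0.42·30 − 10)/(1 − 0.42) = 4.483.
The smallest integer exceeding 4.483 is 5, and checking k=5: (15)/(35) = 0.4286 > 0.42.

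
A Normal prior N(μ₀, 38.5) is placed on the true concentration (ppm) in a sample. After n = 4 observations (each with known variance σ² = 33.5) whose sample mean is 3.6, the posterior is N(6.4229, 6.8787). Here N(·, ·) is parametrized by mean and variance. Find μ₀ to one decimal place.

μ₀ = 19.4

With known observation variance, the Normal–Normal posterior has precision τ_n = τ₀ + n/σ² and mean μ_n = (τ₀μ₀ + (n/σ²)x̄)/τ_n.
Here τ₀ = 1/38.5 = 0.025974 and τ_data = 4/33.5 = 0.119403, so τ_n = 0.145377.
Rearranging for μ₀: μ₀ = (μ_n·τ_n − τ_data·x̄)/τ₀ = (6.4229·0.145377 − 0.119403·3.6) / 0.025974 = 0.503891/0.025974 ≈ 19.4.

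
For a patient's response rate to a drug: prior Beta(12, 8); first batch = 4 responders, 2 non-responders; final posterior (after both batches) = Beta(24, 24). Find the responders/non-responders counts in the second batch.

8 responders and 14 non-responders

Sequential conjugate updates are equivalent to a single update on the pooled data, so total successes = posterior α − prior α and total failures = posterior β − prior β.
Total across both batches: 24−12=12 responders, 24−8=16 non-responders.
Subtract the first batch: 12−4=8 responders and 16−2=14 non-responders.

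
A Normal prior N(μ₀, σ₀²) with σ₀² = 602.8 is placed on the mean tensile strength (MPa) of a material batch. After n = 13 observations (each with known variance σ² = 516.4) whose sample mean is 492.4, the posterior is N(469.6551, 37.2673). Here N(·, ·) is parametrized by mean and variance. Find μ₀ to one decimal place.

μ₀ = 124.5

With known observation variance, the Normal–Normal posterior has precision τ_n = τ₀ + n/σ² and mean μ_n = (τ₀μ₀ + (n/σ²)x̄)/τ_n.
Here τ₀ = 1/602.8 = 0.001659 and τ_data = 13/516.4 = 0.025174, so τ_n = 0.026833.
Rearranging for μ₀: μ₀ = (μ_n·τ_n − τ_data·x̄)/τ₀ = (469.6551·0.026833 − 0.025174·492.4) / 0.001659 = 0.206578/0.001659 ≈ 124.5.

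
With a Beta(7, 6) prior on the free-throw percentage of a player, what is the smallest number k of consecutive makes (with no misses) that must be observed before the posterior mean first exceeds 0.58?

k = 2

After k makes and 0 misses the posterior is Beta(7+k, 6), with mean (7+k)/(7+6+k).
Set (7+k)/(13+k) > 0.58 and solve: k > (0.58·13 − 7)/(1 − 0.58) = 1.286.
The smallest integer exceeding 1.286 is 2.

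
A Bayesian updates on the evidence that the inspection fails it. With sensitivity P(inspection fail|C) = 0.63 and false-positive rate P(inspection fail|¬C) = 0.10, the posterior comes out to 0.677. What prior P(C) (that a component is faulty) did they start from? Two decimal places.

P(C) = 0.25

In odds form, posterior odds = prior odds × likelihood ratio, so prior odds = posterior odds ÷ LR.
Posterior odds = 0.677/(1−0.677) = 2.0960. LR = 0.63/0.10 = 6.3000.
Prior odds = 2.0960/6.3000 = 0.3327, so P(C) = 0.3327/(1+0.3327) ≈ 0.25.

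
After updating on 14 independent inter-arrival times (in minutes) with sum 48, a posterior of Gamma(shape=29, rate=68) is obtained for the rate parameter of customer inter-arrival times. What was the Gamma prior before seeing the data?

For an exponential likelihood with a Gamma(α, β) prior on the rate, n observations with total T give posterior Gamma(α+n, β+T).
So α = 29 − 14 = 15 and β = 68 − 48 = 20.

Gamma(shape=15, rate=20)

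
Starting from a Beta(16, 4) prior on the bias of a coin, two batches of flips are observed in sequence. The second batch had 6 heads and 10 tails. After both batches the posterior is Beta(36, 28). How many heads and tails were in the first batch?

14 heads and 14 tails

Because Beta–binomial updating is additive in the counts, the combined data contributed (α_post−α_prior, β_post−β_prior) successes and failures.
Total across both batches: 36−16=20 heads, 28−4=24 tails.
Subtract the second batch: 20−6=14 heads and 24−10=14 tails.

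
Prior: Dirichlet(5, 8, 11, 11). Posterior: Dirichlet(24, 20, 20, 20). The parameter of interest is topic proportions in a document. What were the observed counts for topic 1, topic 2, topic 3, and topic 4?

counts (19, 12, 9, 9)

For a Dirichlet(α) prior with multinomial counts c, the posterior is Dirichlet(α + c) componentwise.
Counts are posterior − prior componentwise: 24−5=19, 20−8=12, 20−11=9, 20−11=9.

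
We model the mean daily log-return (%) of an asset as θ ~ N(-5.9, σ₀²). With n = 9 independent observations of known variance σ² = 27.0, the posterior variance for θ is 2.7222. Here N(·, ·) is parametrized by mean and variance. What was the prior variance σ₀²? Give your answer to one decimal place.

Posterior precision equals prior precision plus data precision: 1/σ_n² = 1/σ₀² + n/σ².
So 1/σ₀² = 1/2.7222 − 9/27.0 = 0.367350 − 0.333333 = 0.034017.
Hence σ₀² = 1/0.034017 ≈ 29.4.

σ₀² = 29.4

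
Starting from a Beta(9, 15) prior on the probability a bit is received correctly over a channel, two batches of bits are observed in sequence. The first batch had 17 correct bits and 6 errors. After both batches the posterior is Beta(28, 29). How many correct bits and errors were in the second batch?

Sequential conjugate updates are equivalent to a single update on the pooled data, so total successes = posterior α − prior α and total failures = posterior β − prior β.
Total across both batches: 28−9=19 correct bits, 29−15=14 errors.
Subtract the first batch: 19−17=2 correct bits and 14−6=8 errors.

2 correct bits and 8 errors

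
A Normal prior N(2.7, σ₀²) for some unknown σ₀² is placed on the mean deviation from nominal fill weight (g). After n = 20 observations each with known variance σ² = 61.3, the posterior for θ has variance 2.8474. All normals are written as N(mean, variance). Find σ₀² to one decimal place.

Posterior precision equals prior precision plus data precision: 1/σ_n² = 1/σ₀² + n/σ².
So 1/σ₀² = 1/2.8474 − 20/61.3 = 0.351198 − 0.326264 = 0.024934.
Hence σ₀² = 1/0.024934 ≈ 40.1.

σ₀² = 40.1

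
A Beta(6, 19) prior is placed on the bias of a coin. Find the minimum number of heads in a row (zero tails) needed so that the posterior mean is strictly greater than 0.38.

After k heads and 0 tails the posterior is Beta(6+k, 19), with mean (6+k)/(6+19+k).
Set (6+k)/(25+k) > 0.38 and solve: k > (0.38·25 − 6)/(1 − 0.38) = 5.645.
The smallest integer exceeding 5.645 is 6, and checking k=6: (12)/(31) = 0.3871 > 0.38.

k = 6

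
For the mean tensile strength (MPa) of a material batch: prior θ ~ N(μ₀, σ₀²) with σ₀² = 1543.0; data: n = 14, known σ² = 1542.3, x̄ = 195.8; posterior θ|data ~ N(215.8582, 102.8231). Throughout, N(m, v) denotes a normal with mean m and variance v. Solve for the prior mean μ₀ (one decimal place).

The posterior mean is a precision-weighted average: μ_n = (τ₀μ₀ + τ_data·x̄)/(τ₀+τ_data), with τ₀=1/σ₀² and τ_data=n/σ².
Here τ₀ = 1/1543.0 = 0.000648 and τ_data = 14/1542.3 = 0.009077, so τ_n = 0.009725.
Rearranging for μ₀: μ₀ = (μ_n·τ_n − τ_data·x̄)/τ₀ = (215.8582·0.009725 − 0.009077·195.8) / 0.000648 = 0.321944/0.000648 ≈ 496.8.

μ₀ = 496.8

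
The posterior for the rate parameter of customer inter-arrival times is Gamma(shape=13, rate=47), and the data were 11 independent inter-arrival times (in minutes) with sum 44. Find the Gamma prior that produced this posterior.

Gamma–exponential conjugacy: posterior shape = α + n, posterior rate = β + Σtᵢ.
So α = 13 − 11 = 2 and β = 47 − 44 = 3.

Gamma(shape=2, rate=3)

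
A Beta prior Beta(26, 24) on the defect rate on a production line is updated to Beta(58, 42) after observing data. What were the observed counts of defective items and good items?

32 defective items and 18 good items

Under Beta–binomial conjugacy the posterior parameters are (a+s, b+f).
So s = 58 − 26 = 32 and f = 42 − 24 = 18.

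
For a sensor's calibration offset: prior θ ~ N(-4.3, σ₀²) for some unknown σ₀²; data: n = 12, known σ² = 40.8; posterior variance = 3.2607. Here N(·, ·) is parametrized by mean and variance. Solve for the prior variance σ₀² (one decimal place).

σ₀² = 79.6

For the Normal–Normal model with known σ², precisions add: τ_n = τ₀ + n/σ².
So 1/σ₀² = 1/3.2607 − 12/40.8 = 0.306683 − 0.294118 = 0.012565.
Hence σ₀² = 1/0.012565 ≈ 79.6.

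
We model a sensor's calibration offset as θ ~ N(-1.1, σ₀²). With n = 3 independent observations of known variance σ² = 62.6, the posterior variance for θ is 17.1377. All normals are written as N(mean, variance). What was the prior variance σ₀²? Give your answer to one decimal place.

σ₀² = 95.9

For the Normal–Normal model with known σ², precisions add: τ_n = τ₀ + n/σ².
So 1/σ₀² = 1/17.1377 − 3/62.6 = 0.058351 − 0.047923 = 0.010428.
Hence σ₀² = 1/0.010428 ≈ 95.9.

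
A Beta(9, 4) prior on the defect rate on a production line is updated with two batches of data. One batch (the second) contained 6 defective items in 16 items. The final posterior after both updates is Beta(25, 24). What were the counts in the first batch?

Because Beta–binomial updating is additive in the counts, the combined data contributed (α_post−α_prior, β_post−β_prior) successes and failures.
Total across both batches: 25−9=16 defective items, 24−4=20 good items.
Subtract the second batch: 16−6=10 defective items and 20−10=10 good items.

10 defective items and 10 good items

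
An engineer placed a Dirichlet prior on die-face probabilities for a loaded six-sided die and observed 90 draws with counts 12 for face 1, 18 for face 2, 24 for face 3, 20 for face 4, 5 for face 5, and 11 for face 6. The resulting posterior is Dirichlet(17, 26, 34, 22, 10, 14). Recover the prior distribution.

For a Dirichlet(α) prior with multinomial counts c, the posterior is Dirichlet(α + c) componentwise.
Subtract each count from the matching posterior parameter: 17−12=5, 26−18=8, 34−24=10, 22−20=2, 10−5=5, 14−11=3.

Dirichlet(5, 8, 10, 2, 5, 3)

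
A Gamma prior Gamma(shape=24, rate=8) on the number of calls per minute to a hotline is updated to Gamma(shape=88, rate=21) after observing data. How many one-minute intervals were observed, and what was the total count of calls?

A Gamma(α, β) prior (rate parametrization) on a Poisson rate with n observations summing to S gives posterior Gamma(α+S, β+n).
Matching: Σxᵢ = 88 − 24 = 64 and n = 21 − 8 = 13.

n = 13 one-minute intervals with total 64 calls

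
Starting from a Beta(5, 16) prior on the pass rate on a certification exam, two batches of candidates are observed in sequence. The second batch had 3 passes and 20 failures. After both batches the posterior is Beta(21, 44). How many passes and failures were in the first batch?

13 passes and 8 failures

Because Beta–binomial updating is additive in the counts, the combined data contributed (α_post−α_prior, β_post−β_prior) successes and failures.
Total across both batches: 21−5=16 passes, 44−16=28 failures.
Subtract the second batch: 16−3=13 passes and 28−20=8 failures.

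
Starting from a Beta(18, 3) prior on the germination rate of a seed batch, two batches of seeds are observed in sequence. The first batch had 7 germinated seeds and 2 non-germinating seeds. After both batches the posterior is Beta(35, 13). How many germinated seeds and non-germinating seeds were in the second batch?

Because Beta–binomial updating is additive in the counts, the combined data contributed (α_post−α_prior, β_post−β_prior) successes and failures.
Total across both batches: 35−18=17 germinated seeds, 13−3=10 non-germinating seeds.
Subtract the first batch: 17−7=10 germinated seeds and 10−2=8 non-germinating seeds.

10 germinated seeds and 8 non-germinating seeds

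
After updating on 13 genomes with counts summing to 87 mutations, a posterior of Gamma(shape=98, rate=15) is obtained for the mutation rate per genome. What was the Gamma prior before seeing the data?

Gamma(shape=11, rate=2)

Gamma–Poisson conjugacy: posterior shape = α + Σxᵢ, posterior rate = β + n.
So α = 98 − 87 = 11 and β = 15 − 13 = 2.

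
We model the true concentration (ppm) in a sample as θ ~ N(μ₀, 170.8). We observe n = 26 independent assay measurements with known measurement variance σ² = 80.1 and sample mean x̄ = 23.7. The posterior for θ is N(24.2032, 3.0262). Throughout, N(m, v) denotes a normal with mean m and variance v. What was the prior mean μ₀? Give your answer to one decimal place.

μ₀ = 52.1

With known observation variance, the Normal–Normal posterior has precision τ_n = τ₀ + n/σ² and mean μ_n = (τ₀μ₀ + (n/σ²)x̄)/τ_n.
Here τ₀ = 1/170.8 = 0.005855 and τ_data = 26/80.1 = 0.324594, so τ_n = 0.330449.
Rearranging for μ₀: μ₀ = (μ_n·τ_n − τ_data·x̄)/τ₀ = (24.2032·0.330449 − 0.324594·23.7) / 0.005855 = 0.305045/0.005855 ≈ 52.1.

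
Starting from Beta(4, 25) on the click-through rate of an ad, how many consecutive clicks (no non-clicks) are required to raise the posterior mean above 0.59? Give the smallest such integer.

After k clicks and 0 non-clicks the posterior is Beta(4+k, 25), with mean (4+k)/(4+25+k).
Set (4+k)/(29+k) > 0.59 and solve: k > (0.59·29 − 4)/(1 − 0.59) = 31.976.
The smallest integer exceeding 31.976 is 32.

k = 32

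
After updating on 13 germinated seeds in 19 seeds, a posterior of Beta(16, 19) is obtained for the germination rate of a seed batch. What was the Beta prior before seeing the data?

Beta is conjugate to the binomial likelihood: posterior = Beta(a+s, b+f).
Subtract the data counts: 16−13=3, 19−6=13.

Beta(3, 13)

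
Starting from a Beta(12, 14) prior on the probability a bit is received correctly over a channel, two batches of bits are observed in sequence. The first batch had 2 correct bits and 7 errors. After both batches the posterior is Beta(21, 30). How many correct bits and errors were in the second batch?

7 correct bits and 9 errors

Sequential conjugate updates are equivalent to a single update on the pooled data, so total successes = posterior α − prior α and total failures = posterior β − prior β.
Total across both batches: 21−12=9 correct bits, 30−14=16 errors.
Subtract the first batch: 9−2=7 correct bits and 16−7=9 errors.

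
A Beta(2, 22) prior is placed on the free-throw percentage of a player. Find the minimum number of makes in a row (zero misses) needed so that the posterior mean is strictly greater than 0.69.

After k makes and 0 misses the posterior is Beta(2+k, 22), with mean (2+k)/(2+22+k).
Set (2+k)/(24+k) > 0.69 and solve: k > (0.69·24 − 2)/(1 − 0.69) = 46.968.
The smallest integer exceeding 46.968 is 47.

k = 47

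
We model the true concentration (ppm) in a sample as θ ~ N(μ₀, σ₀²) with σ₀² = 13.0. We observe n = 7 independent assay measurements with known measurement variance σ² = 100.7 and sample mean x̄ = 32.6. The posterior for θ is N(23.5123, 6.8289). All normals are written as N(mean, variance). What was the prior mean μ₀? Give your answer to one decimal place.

With known observation variance, the Normal–Normal posterior has precision τ_n = τ₀ + n/σ² and mean μ_n = (τ₀μ₀ + (n/σ²)x̄)/τ_n.
Here τ₀ = 1/13.0 = 0.076923 and τ_data = 7/100.7 = 0.069513, so τ_n = 0.146436.
Rearranging for μ₀: μ₀ = (μ_n·τ_n − τ_data·x̄)/τ₀ = (23.5123·0.146436 − 0.069513·32.6) / 0.076923 = 1.176923/0.076923 ≈ 15.3.

μ₀ = 15.3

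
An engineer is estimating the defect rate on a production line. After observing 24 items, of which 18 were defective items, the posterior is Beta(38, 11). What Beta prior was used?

Beta is conjugate to the binomial likelihood: posterior = Beta(a+s, b+f).
Subtract the data counts: 38−18=20, 11−6=5.

Beta(20, 5)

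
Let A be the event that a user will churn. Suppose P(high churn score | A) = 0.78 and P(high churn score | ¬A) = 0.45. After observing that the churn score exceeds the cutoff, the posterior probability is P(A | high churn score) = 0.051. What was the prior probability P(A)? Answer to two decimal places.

In odds form, posterior odds = prior odds × likelihood ratio, so prior odds = posterior odds ÷ LR.
Posterior odds = 0.051/(1−0.051) = 0.0537. LR = 0.78/0.45 = 1.7333.
Prior odds = 0.0537/1.7333 = 0.0310, so P(A) = 0.0310/(1+0.0310) ≈ 0.03.

P(A) = 0.03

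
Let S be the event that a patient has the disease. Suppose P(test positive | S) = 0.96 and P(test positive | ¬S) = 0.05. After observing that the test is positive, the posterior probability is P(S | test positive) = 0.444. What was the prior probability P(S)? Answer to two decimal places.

P(S) = 0.04

In odds form, posterior odds = prior odds × likelihood ratio, so prior odds = posterior odds ÷ LR.
Posterior odds = 0.444/(1−0.444) = 0.7986. LR = 0.96/0.05 = 19.2000.
Prior odds = 0.7986/19.2000 = 0.0416, so P(S) = 0.0416/(1+0.0416) ≈ 0.04.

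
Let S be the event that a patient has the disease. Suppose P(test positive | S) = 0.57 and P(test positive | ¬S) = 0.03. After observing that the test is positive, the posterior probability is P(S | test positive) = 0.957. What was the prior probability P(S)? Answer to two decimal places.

P(S) = 0.54

In odds form, posterior odds = prior odds × likelihood ratio, so prior odds = posterior odds ÷ LR.
Posterior odds = 0.957/(1−0.957) = 22.2558. LR = 0.57/0.03 = 19.0000.
Prior odds = 22.2558/19.0000 = 1.1714, so P(S) = 1.1714/(1+1.1714) ≈ 0.54.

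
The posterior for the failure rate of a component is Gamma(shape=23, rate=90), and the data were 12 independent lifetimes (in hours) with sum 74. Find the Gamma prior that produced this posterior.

Gamma(shape=11, rate=16)

For an exponential likelihood with a Gamma(α, β) prior on the rate, n observations with total T give posterior Gamma(α+n, β+T).
So α = 23 − 12 = 11 and β = 90 − 74 = 16.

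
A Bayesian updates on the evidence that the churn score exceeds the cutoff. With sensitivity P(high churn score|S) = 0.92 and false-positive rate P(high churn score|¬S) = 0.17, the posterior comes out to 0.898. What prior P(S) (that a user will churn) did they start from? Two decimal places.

P(S) = 0.62

In odds form, posterior odds = prior odds × likelihood ratio, so prior odds = posterior odds ÷ LR.
Posterior odds = 0.898/(1−0.898) = 8.8039. LR = 0.92/0.17 = 5.4118.
Prior odds = 8.8039/5.4118 = 1.6268, so P(S) = 1.6268/(1+1.6268) ≈ 0.62.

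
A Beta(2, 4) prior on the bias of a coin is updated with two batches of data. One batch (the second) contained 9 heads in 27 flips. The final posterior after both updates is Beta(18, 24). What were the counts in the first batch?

Sequential conjugate updates are equivalent to a single update on the pooled data, so total successes = posterior α − prior α and total failures = posterior β − prior β.
Total across both batches: 18−2=16 heads, 24−4=20 tails.
Subtract the second batch: 16−9=7 heads and 20−18=2 tails.

7 heads and 2 tails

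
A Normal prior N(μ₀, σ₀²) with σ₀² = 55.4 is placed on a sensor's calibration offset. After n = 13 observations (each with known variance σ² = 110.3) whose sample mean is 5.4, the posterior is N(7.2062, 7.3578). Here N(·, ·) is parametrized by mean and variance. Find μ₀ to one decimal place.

With known observation variance, the Normal–Normal posterior has precision τ_n = τ₀ + n/σ² and mean μ_n = (τ₀μ₀ + (n/σ²)x̄)/τ_n.
Here τ₀ = 1/55.4 = 0.018051 and τ_data = 13/110.3 = 0.117860, so τ_n = 0.135911.
Rearranging for μ₀: μ₀ = (μ_n·τ_n − τ_data·x̄)/τ₀ = (7.2062·0.135911 − 0.117860·5.4) / 0.018051 = 0.342958/0.018051 ≈ 19.0.

μ₀ = 19.0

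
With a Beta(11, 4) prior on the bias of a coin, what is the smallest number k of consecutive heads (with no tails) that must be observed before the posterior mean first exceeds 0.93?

k = 43

After k heads and 0 tails the posterior is Beta(11+k, 4), with mean (11+k)/(11+4+k).
Set (11+k)/(15+k) > 0.93 and solve: k > (0.93·15 − 11)/(1 − 0.93) = 42.143.
The smallest integer exceeding 42.143 is 43, and checking k=43: (54)/(58) = 0.9310 > 0.93.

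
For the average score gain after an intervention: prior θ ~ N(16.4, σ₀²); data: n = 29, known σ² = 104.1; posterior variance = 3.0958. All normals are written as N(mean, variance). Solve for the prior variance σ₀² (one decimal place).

σ₀² = 22.5

For the Normal–Normal model with known σ², precisions add: τ_n = τ₀ + n/σ².
So 1/σ₀² = 1/3.0958 − 29/104.1 = 0.323018 − 0.278578 = 0.044440.
Hence σ₀² = 1/0.044440 ≈ 22.5.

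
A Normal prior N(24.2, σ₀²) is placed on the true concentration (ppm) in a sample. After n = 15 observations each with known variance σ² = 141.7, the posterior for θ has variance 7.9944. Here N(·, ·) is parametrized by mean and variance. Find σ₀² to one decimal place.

σ₀² = 52.0

Posterior precision equals prior precision plus data precision: 1/σ_n² = 1/σ₀² + n/σ².
So 1/σ₀² = 1/7.9944 − 15/141.7 = 0.125088 − 0.105857 = 0.019231.
Hence σ₀² = 1/0.019231 ≈ 52.0.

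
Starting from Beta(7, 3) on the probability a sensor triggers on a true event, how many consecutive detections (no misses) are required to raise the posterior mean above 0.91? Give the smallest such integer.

After k detections and 0 misses the posterior is Beta(7+k, 3), with mean (7+k)/(7+3+k).
Set (7+k)/(10+k) > 0.91 and solve: k > (0.91·10 − 7)/(1 − 0.91) = 23.333.
The smallest integer exceeding 23.333 is 24.

k = 24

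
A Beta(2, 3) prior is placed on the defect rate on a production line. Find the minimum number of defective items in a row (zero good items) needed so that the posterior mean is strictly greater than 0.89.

After k defective items and 0 good items the posterior is Beta(2+k, 3), with mean (2+k)/(2+3+k).
Set (2+k)/(5+k) > 0.89 and solve: k > (0.89·5 − 2)/(1 − 0.89) = 22.273.
The smallest integer exceeding 22.273 is 23.

k = 23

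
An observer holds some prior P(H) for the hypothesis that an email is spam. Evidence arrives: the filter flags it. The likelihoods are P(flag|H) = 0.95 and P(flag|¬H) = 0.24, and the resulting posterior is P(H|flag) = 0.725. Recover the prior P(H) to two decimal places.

In odds form, posterior odds = prior odds × likelihood ratio, so prior odds = posterior odds ÷ LR.
Posterior odds = 0.725/(1−0.725) = 2.6364. LR = 0.95/0.24 = 3.9583.
Prior odds = 2.6364/3.9583 = 0.6660, so P(H) = 0.6660/(1+0.6660) ≈ 0.40.

P(H) = 0.40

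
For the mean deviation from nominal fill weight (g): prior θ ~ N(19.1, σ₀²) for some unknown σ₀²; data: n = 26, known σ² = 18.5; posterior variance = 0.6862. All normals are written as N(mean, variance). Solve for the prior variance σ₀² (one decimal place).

Posterior precision equals prior precision plus data precision: 1/σ_n² = 1/σ₀² + n/σ².
So 1/σ₀² = 1/0.6862 − 26/18.5 = 1.457301 − 1.405405 = 0.051896.
Hence σ₀² = 1/0.051896 ≈ 19.3.

σ₀² = 19.3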